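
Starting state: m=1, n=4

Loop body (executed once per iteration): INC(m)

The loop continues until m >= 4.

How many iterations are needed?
3

Tracing iterations:
Initial: m=1, n=4
After iteration 1: m=2, n=4
After iteration 2: m=3, n=4
After iteration 3: m=4, n=4
m >= 4 now holds, so the loop exits after 3 iterations.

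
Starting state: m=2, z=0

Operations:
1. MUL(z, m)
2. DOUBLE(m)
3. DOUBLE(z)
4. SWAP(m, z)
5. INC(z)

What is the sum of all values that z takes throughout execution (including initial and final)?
9

Values of z at each step:
Initial: z = 0
After step 1: z = 0
After step 2: z = 0
After step 3: z = 0
After step 4: z = 4
After step 5: z = 5
Sum = 0 + 0 + 0 + 0 + 4 + 5 = 9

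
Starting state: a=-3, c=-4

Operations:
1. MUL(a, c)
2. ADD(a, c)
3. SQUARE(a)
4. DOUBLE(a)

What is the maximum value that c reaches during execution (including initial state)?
-4

Values of c at each step:
Initial: c = -4 ← maximum
After step 1: c = -4
After step 2: c = -4
After step 3: c = -4
After step 4: c = -4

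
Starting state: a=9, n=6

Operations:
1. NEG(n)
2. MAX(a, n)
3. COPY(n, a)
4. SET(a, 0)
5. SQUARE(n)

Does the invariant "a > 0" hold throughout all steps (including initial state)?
No, violated after step 4

The invariant is violated after step 4.

State at each step:
Initial: a=9, n=6
After step 1: a=9, n=-6
After step 2: a=9, n=-6
After step 3: a=9, n=9
After step 4: a=0, n=9
After step 5: a=0, n=81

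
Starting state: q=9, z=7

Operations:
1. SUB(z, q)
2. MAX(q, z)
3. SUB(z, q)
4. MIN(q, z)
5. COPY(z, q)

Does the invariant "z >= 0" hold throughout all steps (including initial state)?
No, violated after step 1

The invariant is violated after step 1.

State at each step:
Initial: q=9, z=7
After step 1: q=9, z=-2
After step 2: q=9, z=-2
After step 3: q=9, z=-11
After step 4: q=-11, z=-11
After step 5: q=-11, z=-11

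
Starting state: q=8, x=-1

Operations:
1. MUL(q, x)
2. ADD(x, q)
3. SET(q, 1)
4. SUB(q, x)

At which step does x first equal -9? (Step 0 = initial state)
Step 2

Tracing x:
Initial: x = -1
After step 1: x = -1
After step 2: x = -9 ← first occurrence
After step 3: x = -9
After step 4: x = -9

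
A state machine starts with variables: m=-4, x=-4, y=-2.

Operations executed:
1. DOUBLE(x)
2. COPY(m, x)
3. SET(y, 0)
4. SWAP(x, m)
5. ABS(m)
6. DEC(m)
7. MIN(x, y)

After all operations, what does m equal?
m = 7

Tracing execution:
Step 1: DOUBLE(x) → m = -4
Step 2: COPY(m, x) → m = -8
Step 3: SET(y, 0) → m = -8
Step 4: SWAP(x, m) → m = -8
Step 5: ABS(m) → m = 8
Step 6: DEC(m) → m = 7
Step 7: MIN(x, y) → m = 7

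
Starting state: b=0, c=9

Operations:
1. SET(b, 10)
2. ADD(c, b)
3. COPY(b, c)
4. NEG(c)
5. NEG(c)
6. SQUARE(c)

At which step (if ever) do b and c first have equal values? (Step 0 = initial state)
Step 3

b and c first become equal after step 3.

Comparing values at each step:
Initial: b=0, c=9
After step 1: b=10, c=9
After step 2: b=10, c=19
After step 3: b=19, c=19 ← equal!
After step 4: b=19, c=-19
After step 5: b=19, c=19 ← equal!
After step 6: b=19, c=361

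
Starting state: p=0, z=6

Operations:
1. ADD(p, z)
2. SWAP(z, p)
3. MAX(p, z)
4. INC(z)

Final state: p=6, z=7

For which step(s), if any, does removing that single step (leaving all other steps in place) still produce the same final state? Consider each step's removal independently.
Step(s) 2, 3

Testing removal of each single step:
Without step 1: final = p=6, z=1 (different)
Without step 2: final = p=6, z=7 (same)
Without step 3: final = p=6, z=7 (same)
Without step 4: final = p=6, z=6 (different)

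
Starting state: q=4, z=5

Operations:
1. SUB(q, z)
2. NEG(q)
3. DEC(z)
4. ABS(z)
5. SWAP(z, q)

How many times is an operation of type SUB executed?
1

Counting SUB operations:
Step 1: SUB(q, z) ← SUB
Total: 1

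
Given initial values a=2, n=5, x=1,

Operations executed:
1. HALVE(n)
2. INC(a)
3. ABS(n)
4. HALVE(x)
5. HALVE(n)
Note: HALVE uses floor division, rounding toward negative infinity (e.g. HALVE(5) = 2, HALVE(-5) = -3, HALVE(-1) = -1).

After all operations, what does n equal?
n = 1

Tracing execution:
Step 1: HALVE(n) → n = 2
Step 2: INC(a) → n = 2
Step 3: ABS(n) → n = 2
Step 4: HALVE(x) → n = 2
Step 5: HALVE(n) → n = 1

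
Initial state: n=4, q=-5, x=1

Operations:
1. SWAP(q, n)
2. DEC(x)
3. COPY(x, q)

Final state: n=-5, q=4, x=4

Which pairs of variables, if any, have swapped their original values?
(n, q)

Comparing initial and final values:
n: 4 → -5
q: -5 → 4
x: 1 → 4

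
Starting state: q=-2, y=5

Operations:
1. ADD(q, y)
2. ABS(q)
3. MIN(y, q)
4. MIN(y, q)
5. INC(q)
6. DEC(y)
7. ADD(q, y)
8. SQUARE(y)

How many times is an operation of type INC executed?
1

Counting INC operations:
Step 5: INC(q) ← INC
Total: 1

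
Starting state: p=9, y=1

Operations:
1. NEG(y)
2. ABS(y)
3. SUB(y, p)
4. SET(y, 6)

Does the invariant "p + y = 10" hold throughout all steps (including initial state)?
No, violated after step 1

The invariant is violated after step 1.

State at each step:
Initial: p=9, y=1
After step 1: p=9, y=-1
After step 2: p=9, y=1
After step 3: p=9, y=-8
After step 4: p=9, y=6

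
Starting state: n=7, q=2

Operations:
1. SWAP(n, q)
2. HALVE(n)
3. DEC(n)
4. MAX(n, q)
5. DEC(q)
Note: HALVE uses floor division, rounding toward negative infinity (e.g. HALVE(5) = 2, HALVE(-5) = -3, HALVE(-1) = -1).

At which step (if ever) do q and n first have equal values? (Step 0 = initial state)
Step 4

q and n first become equal after step 4.

Comparing values at each step:
Initial: q=2, n=7
After step 1: q=7, n=2
After step 2: q=7, n=1
After step 3: q=7, n=0
After step 4: q=7, n=7 ← equal!
After step 5: q=6, n=7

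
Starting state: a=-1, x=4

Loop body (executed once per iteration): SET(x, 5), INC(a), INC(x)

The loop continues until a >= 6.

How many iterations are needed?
7

Tracing iterations:
Initial: a=-1, x=4
After iteration 1: a=0, x=6
After iteration 2: a=1, x=6
After iteration 3: a=2, x=6
After iteration 4: a=3, x=6
After iteration 5: a=4, x=6
After iteration 6: a=5, x=6
After iteration 7: a=6, x=6
a >= 6 now holds, so the loop exits after 7 iterations.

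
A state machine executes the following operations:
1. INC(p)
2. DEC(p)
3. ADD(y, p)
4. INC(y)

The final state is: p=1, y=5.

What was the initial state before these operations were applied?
p=1, y=3

Working backwards:
Final state: p=1, y=5
Before step 4 (INC(y)): p=1, y=4
Before step 3 (ADD(y, p)): p=1, y=3
Before step 2 (DEC(p)): p=2, y=3
Before step 1 (INC(p)): p=1, y=3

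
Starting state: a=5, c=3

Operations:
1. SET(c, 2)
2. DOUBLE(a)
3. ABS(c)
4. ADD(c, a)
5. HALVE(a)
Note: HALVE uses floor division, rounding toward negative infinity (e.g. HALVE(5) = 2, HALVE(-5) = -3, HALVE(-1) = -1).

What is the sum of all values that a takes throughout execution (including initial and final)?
45

Values of a at each step:
Initial: a = 5
After step 1: a = 5
After step 2: a = 10
After step 3: a = 10
After step 4: a = 10
After step 5: a = 5
Sum = 5 + 5 + 10 + 10 + 10 + 5 = 45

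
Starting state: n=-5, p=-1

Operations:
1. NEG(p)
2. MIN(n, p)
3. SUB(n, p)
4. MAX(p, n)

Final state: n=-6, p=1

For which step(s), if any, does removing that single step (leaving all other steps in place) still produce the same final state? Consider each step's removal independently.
Step(s) 2, 4

Testing removal of each single step:
Without step 1: final = n=-4, p=-1 (different)
Without step 2: final = n=-6, p=1 (same)
Without step 3: final = n=-5, p=1 (different)
Without step 4: final = n=-6, p=1 (same)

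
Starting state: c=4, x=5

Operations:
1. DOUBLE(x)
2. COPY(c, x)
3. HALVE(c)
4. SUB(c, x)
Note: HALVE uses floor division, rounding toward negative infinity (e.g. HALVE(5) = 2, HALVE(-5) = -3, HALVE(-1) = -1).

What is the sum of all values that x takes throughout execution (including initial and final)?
45

Values of x at each step:
Initial: x = 5
After step 1: x = 10
After step 2: x = 10
After step 3: x = 10
After step 4: x = 10
Sum = 5 + 10 + 10 + 10 + 10 = 45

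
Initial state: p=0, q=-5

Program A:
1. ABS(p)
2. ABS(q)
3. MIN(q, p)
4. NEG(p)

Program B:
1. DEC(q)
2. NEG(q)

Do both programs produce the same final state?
No

Program A final state: p=0, q=0
Program B final state: p=0, q=6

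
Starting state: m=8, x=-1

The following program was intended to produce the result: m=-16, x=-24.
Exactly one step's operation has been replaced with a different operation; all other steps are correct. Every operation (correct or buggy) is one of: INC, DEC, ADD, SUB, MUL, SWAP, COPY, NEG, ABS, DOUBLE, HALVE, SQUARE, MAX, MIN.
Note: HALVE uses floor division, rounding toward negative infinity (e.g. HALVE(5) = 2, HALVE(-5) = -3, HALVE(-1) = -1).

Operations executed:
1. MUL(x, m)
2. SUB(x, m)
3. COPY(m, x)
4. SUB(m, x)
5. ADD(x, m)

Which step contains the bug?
Step 4

Trace with buggy code:
Initial: m=8, x=-1
After step 1: m=8, x=-8
After step 2: m=8, x=-16
After step 3: m=-16, x=-16
After step 4: m=0, x=-16
After step 5: m=0, x=-16
Actual final m=0, x=-16 ≠ expected m=-16, x=-24.
Step 4 is the only position where a single-operation replacement can produce the expected result.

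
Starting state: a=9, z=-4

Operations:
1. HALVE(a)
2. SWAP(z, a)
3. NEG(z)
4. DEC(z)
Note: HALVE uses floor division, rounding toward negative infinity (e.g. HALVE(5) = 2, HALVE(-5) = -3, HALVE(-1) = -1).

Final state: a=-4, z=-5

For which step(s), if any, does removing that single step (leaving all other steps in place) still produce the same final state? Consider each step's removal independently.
None - removing any single step changes the final result

Testing removal of each single step:
Without step 1: final = a=-4, z=-10 (different)
Without step 2: final = a=4, z=3 (different)
Without step 3: final = a=-4, z=3 (different)
Without step 4: final = a=-4, z=-4 (different)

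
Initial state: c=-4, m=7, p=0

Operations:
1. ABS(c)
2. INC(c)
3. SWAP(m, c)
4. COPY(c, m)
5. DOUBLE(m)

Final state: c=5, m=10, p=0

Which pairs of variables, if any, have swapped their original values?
None

Comparing initial and final values:
p: 0 → 0
m: 7 → 10
c: -4 → 5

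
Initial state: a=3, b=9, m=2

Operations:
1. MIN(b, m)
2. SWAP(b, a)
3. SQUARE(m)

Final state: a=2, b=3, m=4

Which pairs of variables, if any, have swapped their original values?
None

Comparing initial and final values:
b: 9 → 3
m: 2 → 4
a: 3 → 2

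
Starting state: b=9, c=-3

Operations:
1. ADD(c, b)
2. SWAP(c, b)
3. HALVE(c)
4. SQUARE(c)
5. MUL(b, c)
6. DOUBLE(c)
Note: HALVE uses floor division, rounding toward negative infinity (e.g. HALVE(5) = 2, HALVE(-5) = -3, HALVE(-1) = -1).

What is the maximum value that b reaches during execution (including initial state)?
96

Values of b at each step:
Initial: b = 9
After step 1: b = 9
After step 2: b = 6
After step 3: b = 6
After step 4: b = 6
After step 5: b = 96 ← maximum
After step 6: b = 96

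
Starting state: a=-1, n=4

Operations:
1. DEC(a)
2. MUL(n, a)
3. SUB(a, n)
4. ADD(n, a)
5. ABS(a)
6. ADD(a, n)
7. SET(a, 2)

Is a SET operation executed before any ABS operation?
No

First SET: step 7
First ABS: step 5
Since 7 > 5, ABS comes first.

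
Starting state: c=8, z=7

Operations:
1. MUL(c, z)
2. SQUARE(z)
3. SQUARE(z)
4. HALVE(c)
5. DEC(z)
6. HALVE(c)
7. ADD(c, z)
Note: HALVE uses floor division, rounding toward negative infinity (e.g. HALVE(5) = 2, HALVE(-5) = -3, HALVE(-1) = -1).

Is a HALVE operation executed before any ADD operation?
Yes

First HALVE: step 4
First ADD: step 7
Since 4 < 7, HALVE comes first.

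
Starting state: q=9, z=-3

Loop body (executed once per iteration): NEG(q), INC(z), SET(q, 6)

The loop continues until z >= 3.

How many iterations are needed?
6

Tracing iterations:
Initial: q=9, z=-3
After iteration 1: q=6, z=-2
After iteration 2: q=6, z=-1
After iteration 3: q=6, z=0
After iteration 4: q=6, z=1
After iteration 5: q=6, z=2
After iteration 6: q=6, z=3
z >= 3 now holds, so the loop exits after 6 iterations.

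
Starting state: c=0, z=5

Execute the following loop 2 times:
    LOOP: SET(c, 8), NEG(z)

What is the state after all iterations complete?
c=8, z=5

Iteration trace:
Start: c=0, z=5
After iteration 1: c=8, z=-5
After iteration 2: c=8, z=5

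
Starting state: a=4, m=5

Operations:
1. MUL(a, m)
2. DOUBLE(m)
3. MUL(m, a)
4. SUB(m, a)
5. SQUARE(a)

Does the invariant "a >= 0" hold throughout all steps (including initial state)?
Yes

The invariant holds at every step.

State at each step:
Initial: a=4, m=5
After step 1: a=20, m=5
After step 2: a=20, m=10
After step 3: a=20, m=200
After step 4: a=20, m=180
After step 5: a=400, m=180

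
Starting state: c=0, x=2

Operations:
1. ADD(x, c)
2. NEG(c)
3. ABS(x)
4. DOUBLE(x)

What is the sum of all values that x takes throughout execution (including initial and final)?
12

Values of x at each step:
Initial: x = 2
After step 1: x = 2
After step 2: x = 2
After step 3: x = 2
After step 4: x = 4
Sum = 2 + 2 + 2 + 2 + 4 = 12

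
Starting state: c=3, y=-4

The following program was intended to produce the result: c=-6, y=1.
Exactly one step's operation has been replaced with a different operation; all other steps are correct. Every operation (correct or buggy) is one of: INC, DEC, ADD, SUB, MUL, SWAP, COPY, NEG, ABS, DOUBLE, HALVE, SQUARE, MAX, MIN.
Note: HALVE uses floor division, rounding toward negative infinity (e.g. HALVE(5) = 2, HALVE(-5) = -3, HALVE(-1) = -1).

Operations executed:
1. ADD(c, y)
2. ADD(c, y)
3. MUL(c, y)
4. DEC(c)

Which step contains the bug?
Step 3

Trace with buggy code:
Initial: c=3, y=-4
After step 1: c=-1, y=-4
After step 2: c=-5, y=-4
After step 3: c=20, y=-4
After step 4: c=19, y=-4
Actual final c=19, y=-4 ≠ expected c=-6, y=1.
Step 3 is the only position where a single-operation replacement can produce the expected result.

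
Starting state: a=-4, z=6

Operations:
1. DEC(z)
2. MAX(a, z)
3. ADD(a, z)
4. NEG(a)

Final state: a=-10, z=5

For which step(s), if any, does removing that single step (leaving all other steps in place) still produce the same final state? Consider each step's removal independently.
None - removing any single step changes the final result

Testing removal of each single step:
Without step 1: final = a=-12, z=6 (different)
Without step 2: final = a=-1, z=5 (different)
Without step 3: final = a=-5, z=5 (different)
Without step 4: final = a=10, z=5 (different)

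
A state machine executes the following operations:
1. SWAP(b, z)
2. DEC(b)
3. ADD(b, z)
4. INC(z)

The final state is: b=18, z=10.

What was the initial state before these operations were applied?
b=9, z=10

Working backwards:
Final state: b=18, z=10
Before step 4 (INC(z)): b=18, z=9
Before step 3 (ADD(b, z)): b=9, z=9
Before step 2 (DEC(b)): b=10, z=9
Before step 1 (SWAP(b, z)): b=9, z=10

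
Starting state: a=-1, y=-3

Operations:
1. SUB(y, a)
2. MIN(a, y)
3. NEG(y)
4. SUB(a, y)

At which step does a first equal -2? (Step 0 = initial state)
Step 2

Tracing a:
Initial: a = -1
After step 1: a = -1
After step 2: a = -2 ← first occurrence
After step 3: a = -2
After step 4: a = -4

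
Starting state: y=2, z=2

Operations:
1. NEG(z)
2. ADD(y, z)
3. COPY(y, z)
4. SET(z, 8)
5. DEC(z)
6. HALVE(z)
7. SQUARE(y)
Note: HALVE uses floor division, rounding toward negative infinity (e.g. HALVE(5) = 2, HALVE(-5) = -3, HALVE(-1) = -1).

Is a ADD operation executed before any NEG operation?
No

First ADD: step 2
First NEG: step 1
Since 2 > 1, NEG comes first.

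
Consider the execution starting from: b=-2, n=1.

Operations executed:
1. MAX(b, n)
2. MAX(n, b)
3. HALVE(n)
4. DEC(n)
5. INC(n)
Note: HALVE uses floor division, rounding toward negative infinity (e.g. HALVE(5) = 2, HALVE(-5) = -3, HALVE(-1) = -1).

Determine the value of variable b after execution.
b = 1

Tracing execution:
Step 1: MAX(b, n) → b = 1
Step 2: MAX(n, b) → b = 1
Step 3: HALVE(n) → b = 1
Step 4: DEC(n) → b = 1
Step 5: INC(n) → b = 1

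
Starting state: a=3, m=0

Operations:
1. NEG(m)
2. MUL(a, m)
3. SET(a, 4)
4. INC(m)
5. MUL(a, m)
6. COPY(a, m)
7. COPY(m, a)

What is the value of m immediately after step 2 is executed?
m = 0

Tracing m through execution:
Initial: m = 0
After step 1 (NEG(m)): m = 0
After step 2 (MUL(a, m)): m = 0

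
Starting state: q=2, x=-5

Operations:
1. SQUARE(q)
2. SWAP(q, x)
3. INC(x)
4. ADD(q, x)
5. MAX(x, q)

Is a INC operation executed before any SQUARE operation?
No

First INC: step 3
First SQUARE: step 1
Since 3 > 1, SQUARE comes first.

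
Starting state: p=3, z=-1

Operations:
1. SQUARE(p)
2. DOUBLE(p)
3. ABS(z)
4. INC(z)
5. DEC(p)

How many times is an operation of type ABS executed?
1

Counting ABS operations:
Step 3: ABS(z) ← ABS
Total: 1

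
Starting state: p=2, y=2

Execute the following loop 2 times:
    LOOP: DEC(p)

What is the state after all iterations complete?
p=0, y=2

Iteration trace:
Start: p=2, y=2
After iteration 1: p=1, y=2
After iteration 2: p=0, y=2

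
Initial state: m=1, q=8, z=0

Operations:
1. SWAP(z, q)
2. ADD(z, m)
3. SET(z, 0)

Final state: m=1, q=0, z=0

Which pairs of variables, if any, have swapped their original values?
None

Comparing initial and final values:
m: 1 → 1
q: 8 → 0
z: 0 → 0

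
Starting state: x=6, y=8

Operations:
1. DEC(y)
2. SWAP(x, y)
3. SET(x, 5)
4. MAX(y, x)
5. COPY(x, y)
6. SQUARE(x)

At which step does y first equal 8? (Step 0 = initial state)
Step 0

Tracing y:
Initial: y = 8 ← first occurrence
After step 1: y = 7
After step 2: y = 6
After step 3: y = 6
After step 4: y = 6
After step 5: y = 6
After step 6: y = 6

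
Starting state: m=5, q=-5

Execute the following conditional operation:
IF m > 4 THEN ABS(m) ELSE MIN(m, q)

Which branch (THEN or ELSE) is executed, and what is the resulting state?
Branch: THEN, Final state: m=5, q=-5

Evaluating condition: m > 4
m = 5
Condition is True, so THEN branch executes
After ABS(m): m=5, q=-5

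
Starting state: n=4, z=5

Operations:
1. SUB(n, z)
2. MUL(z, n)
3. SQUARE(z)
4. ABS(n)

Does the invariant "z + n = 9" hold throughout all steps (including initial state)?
No, violated after step 1

The invariant is violated after step 1.

State at each step:
Initial: n=4, z=5
After step 1: n=-1, z=5
After step 2: n=-1, z=-5
After step 3: n=-1, z=25
After step 4: n=1, z=25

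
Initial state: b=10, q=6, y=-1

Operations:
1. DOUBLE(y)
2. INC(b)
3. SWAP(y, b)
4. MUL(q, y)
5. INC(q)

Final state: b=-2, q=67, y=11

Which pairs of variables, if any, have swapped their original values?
None

Comparing initial and final values:
b: 10 → -2
q: 6 → 67
y: -1 → 11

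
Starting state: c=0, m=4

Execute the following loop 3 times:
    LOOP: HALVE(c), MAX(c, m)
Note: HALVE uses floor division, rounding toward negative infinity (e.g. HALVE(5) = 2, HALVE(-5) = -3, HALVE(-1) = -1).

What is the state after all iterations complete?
c=4, m=4

Iteration trace:
Start: c=0, m=4
After iteration 1: c=4, m=4
After iteration 2: c=4, m=4
After iteration 3: c=4, m=4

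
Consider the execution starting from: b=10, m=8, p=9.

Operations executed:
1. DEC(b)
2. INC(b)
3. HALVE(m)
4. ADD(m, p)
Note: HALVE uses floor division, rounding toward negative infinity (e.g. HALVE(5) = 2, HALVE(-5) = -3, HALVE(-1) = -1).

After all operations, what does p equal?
p = 9

Tracing execution:
Step 1: DEC(b) → p = 9
Step 2: INC(b) → p = 9
Step 3: HALVE(m) → p = 9
Step 4: ADD(m, p) → p = 9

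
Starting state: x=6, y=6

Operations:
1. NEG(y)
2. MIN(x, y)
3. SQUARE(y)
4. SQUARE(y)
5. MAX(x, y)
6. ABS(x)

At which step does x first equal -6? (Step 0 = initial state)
Step 2

Tracing x:
Initial: x = 6
After step 1: x = 6
After step 2: x = -6 ← first occurrence
After step 3: x = -6
After step 4: x = -6
After step 5: x = 1296
After step 6: x = 1296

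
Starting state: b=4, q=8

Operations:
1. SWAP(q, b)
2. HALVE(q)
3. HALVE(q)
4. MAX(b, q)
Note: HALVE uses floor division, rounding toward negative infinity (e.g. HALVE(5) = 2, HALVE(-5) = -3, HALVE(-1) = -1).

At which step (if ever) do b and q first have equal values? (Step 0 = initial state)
Never

b and q never become equal during execution.

Comparing values at each step:
Initial: b=4, q=8
After step 1: b=8, q=4
After step 2: b=8, q=2
After step 3: b=8, q=1
After step 4: b=8, q=1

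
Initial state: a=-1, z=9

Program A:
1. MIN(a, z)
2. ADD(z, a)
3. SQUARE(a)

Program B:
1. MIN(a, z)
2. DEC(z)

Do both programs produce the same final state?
No

Program A final state: a=1, z=8
Program B final state: a=-1, z=8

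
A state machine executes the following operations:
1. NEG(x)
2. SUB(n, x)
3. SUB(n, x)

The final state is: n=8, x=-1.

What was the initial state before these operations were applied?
n=6, x=1

Working backwards:
Final state: n=8, x=-1
Before step 3 (SUB(n, x)): n=7, x=-1
Before step 2 (SUB(n, x)): n=6, x=-1
Before step 1 (NEG(x)): n=6, x=1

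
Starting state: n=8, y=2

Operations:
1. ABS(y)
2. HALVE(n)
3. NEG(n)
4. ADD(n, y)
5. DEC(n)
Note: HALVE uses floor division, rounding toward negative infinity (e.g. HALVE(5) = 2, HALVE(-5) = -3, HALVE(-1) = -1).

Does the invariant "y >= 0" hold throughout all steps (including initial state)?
Yes

The invariant holds at every step.

State at each step:
Initial: n=8, y=2
After step 1: n=8, y=2
After step 2: n=4, y=2
After step 3: n=-4, y=2
After step 4: n=-2, y=2
After step 5: n=-3, y=2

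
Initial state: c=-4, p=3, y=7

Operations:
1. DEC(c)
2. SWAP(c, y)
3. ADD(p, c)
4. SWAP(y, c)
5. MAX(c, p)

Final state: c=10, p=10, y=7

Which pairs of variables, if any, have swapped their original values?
None

Comparing initial and final values:
c: -4 → 10
y: 7 → 7
p: 3 → 10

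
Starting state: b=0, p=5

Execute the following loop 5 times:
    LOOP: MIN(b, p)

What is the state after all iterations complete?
b=0, p=5

Iteration trace:
Start: b=0, p=5
After iteration 1: b=0, p=5
After iteration 2: b=0, p=5
After iteration 3: b=0, p=5
After iteration 4: b=0, p=5
After iteration 5: b=0, p=5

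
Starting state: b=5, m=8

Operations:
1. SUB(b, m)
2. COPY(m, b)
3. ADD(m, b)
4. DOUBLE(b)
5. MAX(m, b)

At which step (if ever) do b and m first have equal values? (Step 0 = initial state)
Step 2

b and m first become equal after step 2.

Comparing values at each step:
Initial: b=5, m=8
After step 1: b=-3, m=8
After step 2: b=-3, m=-3 ← equal!
After step 3: b=-3, m=-6
After step 4: b=-6, m=-6 ← equal!
After step 5: b=-6, m=-6 ← equal!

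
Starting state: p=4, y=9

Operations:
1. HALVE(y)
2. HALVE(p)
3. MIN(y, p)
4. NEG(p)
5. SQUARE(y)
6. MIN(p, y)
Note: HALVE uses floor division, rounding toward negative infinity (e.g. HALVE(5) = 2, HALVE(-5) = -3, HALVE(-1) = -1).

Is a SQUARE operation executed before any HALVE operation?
No

First SQUARE: step 5
First HALVE: step 1
Since 5 > 1, HALVE comes first.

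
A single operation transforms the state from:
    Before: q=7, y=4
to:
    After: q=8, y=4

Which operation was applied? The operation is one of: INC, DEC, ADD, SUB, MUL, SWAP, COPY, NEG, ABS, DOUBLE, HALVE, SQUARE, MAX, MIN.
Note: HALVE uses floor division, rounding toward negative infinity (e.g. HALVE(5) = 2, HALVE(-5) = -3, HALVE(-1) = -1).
INC(q)

Analyzing the change:
Before: q=7, y=4
After: q=8, y=4
Variable q changed from 7 to 8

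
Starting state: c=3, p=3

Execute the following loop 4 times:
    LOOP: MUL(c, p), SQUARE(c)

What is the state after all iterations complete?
c=8862938119652501095929, p=3

Iteration trace:
Start: c=3, p=3
After iteration 1: c=81, p=3
After iteration 2: c=59049, p=3
After iteration 3: c=31381059609, p=3
After iteration 4: c=8862938119652501095929, p=3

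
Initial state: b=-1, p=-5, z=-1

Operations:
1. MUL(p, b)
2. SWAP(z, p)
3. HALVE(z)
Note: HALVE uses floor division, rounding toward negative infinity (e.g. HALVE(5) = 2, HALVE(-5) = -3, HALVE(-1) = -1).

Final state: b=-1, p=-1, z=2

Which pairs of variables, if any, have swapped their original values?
None

Comparing initial and final values:
p: -5 → -1
z: -1 → 2
b: -1 → -1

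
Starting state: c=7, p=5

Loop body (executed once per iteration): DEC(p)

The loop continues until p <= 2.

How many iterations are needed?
3

Tracing iterations:
Initial: c=7, p=5
After iteration 1: c=7, p=4
After iteration 2: c=7, p=3
After iteration 3: c=7, p=2
p <= 2 now holds, so the loop exits after 3 iterations.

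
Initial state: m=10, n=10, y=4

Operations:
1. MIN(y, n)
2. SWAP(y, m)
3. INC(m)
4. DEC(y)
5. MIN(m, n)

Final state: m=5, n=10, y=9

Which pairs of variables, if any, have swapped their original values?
None

Comparing initial and final values:
y: 4 → 9
m: 10 → 5
n: 10 → 10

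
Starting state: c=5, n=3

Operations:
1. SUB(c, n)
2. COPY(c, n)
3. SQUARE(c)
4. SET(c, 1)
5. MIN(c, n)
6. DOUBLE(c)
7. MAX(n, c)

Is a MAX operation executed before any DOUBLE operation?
No

First MAX: step 7
First DOUBLE: step 6
Since 7 > 6, DOUBLE comes first.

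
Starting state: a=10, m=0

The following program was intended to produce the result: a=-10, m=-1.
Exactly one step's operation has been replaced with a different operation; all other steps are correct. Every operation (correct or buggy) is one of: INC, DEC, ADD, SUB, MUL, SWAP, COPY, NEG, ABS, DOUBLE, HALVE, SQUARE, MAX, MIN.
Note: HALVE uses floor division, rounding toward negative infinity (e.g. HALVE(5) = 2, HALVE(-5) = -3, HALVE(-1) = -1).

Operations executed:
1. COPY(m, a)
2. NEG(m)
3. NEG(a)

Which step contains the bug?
Step 1

Trace with buggy code:
Initial: a=10, m=0
After step 1: a=10, m=10
After step 2: a=10, m=-10
After step 3: a=-10, m=-10
Actual final a=-10, m=-10 ≠ expected a=-10, m=-1.
Step 1 is the only position where a single-operation replacement can produce the expected result.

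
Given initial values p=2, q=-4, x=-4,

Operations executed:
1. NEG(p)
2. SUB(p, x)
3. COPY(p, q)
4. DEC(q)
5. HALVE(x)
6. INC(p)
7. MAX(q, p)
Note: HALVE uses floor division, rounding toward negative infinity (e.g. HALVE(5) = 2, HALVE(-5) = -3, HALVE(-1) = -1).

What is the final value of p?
p = -3

Tracing execution:
Step 1: NEG(p) → p = -2
Step 2: SUB(p, x) → p = 2
Step 3: COPY(p, q) → p = -4
Step 4: DEC(q) → p = -4
Step 5: HALVE(x) → p = -4
Step 6: INC(p) → p = -3
Step 7: MAX(q, p) → p = -3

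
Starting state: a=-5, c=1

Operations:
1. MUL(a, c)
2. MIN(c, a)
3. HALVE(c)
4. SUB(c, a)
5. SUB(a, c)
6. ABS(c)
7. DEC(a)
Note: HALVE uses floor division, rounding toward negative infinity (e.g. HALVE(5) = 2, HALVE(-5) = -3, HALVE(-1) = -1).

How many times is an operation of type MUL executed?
1

Counting MUL operations:
Step 1: MUL(a, c) ← MUL
Total: 1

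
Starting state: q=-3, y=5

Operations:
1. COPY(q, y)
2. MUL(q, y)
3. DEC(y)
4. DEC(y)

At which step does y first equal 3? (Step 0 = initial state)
Step 4

Tracing y:
Initial: y = 5
After step 1: y = 5
After step 2: y = 5
After step 3: y = 4
After step 4: y = 3 ← first occurrence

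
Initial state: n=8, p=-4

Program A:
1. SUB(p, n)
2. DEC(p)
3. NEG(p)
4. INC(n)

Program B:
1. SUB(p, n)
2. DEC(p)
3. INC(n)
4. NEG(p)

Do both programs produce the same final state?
Yes

Program A final state: n=9, p=13
Program B final state: n=9, p=13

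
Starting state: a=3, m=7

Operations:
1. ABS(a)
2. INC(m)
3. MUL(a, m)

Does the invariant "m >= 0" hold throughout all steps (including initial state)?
Yes

The invariant holds at every step.

State at each step:
Initial: a=3, m=7
After step 1: a=3, m=7
After step 2: a=3, m=8
After step 3: a=24, m=8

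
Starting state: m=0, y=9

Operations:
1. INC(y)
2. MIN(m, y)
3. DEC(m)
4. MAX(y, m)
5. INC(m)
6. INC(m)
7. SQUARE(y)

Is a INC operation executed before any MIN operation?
Yes

First INC: step 1
First MIN: step 2
Since 1 < 2, INC comes first.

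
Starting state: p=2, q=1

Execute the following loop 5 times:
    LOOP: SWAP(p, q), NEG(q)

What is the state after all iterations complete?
p=1, q=-2

Iteration trace:
Start: p=2, q=1
After iteration 1: p=1, q=-2
After iteration 2: p=-2, q=-1
After iteration 3: p=-1, q=2
After iteration 4: p=2, q=1
After iteration 5: p=1, q=-2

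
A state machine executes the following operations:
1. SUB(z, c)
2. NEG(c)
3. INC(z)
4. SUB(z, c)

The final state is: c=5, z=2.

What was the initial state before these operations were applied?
c=-5, z=1

Working backwards:
Final state: c=5, z=2
Before step 4 (SUB(z, c)): c=5, z=7
Before step 3 (INC(z)): c=5, z=6
Before step 2 (NEG(c)): c=-5, z=6
Before step 1 (SUB(z, c)): c=-5, z=1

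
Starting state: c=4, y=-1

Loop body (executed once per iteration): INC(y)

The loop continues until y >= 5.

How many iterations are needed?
6

Tracing iterations:
Initial: c=4, y=-1
After iteration 1: c=4, y=0
After iteration 2: c=4, y=1
After iteration 3: c=4, y=2
After iteration 4: c=4, y=3
After iteration 5: c=4, y=4
After iteration 6: c=4, y=5
y >= 5 now holds, so the loop exits after 6 iterations.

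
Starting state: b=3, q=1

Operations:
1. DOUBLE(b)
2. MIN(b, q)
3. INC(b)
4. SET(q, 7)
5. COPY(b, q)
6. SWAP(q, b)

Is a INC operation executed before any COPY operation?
Yes

First INC: step 3
First COPY: step 5
Since 3 < 5, INC comes first.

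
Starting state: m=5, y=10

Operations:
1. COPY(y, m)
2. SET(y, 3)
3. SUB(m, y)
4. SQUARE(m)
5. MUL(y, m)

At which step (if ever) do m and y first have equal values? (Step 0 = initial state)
Step 1

m and y first become equal after step 1.

Comparing values at each step:
Initial: m=5, y=10
After step 1: m=5, y=5 ← equal!
After step 2: m=5, y=3
After step 3: m=2, y=3
After step 4: m=4, y=3
After step 5: m=4, y=12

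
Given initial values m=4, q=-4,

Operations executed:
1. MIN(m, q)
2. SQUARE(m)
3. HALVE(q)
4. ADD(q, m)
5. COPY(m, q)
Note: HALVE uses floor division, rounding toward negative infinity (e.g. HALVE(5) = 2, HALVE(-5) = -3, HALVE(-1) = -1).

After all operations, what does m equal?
m = 14

Tracing execution:
Step 1: MIN(m, q) → m = -4
Step 2: SQUARE(m) → m = 16
Step 3: HALVE(q) → m = 16
Step 4: ADD(q, m) → m = 16
Step 5: COPY(m, q) → m = 14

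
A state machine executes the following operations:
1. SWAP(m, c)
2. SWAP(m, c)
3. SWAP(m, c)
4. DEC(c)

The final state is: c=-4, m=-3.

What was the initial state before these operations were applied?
c=-3, m=-3

Working backwards:
Final state: c=-4, m=-3
Before step 4 (DEC(c)): c=-3, m=-3
Before step 3 (SWAP(m, c)): c=-3, m=-3
Before step 2 (SWAP(m, c)): c=-3, m=-3
Before step 1 (SWAP(m, c)): c=-3, m=-3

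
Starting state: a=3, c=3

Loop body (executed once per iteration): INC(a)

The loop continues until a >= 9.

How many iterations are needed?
6

Tracing iterations:
Initial: a=3, c=3
After iteration 1: a=4, c=3
After iteration 2: a=5, c=3
After iteration 3: a=6, c=3
After iteration 4: a=7, c=3
After iteration 5: a=8, c=3
After iteration 6: a=9, c=3
a >= 9 now holds, so the loop exits after 6 iterations.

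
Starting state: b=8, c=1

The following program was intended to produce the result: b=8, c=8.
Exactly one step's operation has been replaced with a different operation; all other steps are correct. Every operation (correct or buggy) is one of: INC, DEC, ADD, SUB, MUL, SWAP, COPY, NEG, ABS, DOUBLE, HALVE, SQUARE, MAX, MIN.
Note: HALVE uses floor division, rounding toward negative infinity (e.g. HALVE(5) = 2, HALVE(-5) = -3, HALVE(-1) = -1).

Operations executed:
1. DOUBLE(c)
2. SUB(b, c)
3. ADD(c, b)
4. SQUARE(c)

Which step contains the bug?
Step 4

Trace with buggy code:
Initial: b=8, c=1
After step 1: b=8, c=2
After step 2: b=6, c=2
After step 3: b=6, c=8
After step 4: b=6, c=64
Actual final b=6, c=64 ≠ expected b=8, c=8.
Step 4 is the only position where a single-operation replacement can produce the expected result.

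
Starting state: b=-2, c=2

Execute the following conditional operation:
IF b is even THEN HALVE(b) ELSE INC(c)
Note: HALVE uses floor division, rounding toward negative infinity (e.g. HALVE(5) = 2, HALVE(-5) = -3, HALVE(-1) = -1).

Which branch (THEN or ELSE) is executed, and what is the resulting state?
Branch: THEN, Final state: b=-1, c=2

Evaluating condition: b is even
Condition is True, so THEN branch executes
After HALVE(b): b=-1, c=2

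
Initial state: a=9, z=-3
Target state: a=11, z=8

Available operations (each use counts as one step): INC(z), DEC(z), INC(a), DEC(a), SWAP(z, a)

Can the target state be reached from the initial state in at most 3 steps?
No

The target state cannot be reached within 3 steps.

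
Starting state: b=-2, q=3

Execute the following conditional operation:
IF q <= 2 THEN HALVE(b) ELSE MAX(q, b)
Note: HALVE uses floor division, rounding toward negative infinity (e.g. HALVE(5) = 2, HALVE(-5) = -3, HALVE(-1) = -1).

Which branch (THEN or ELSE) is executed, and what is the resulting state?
Branch: ELSE, Final state: b=-2, q=3

Evaluating condition: q <= 2
q = 3
Condition is False, so ELSE branch executes
After MAX(q, b): b=-2, q=3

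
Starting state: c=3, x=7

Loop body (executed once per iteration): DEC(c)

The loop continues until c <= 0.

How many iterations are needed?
3

Tracing iterations:
Initial: c=3, x=7
After iteration 1: c=2, x=7
After iteration 2: c=1, x=7
After iteration 3: c=0, x=7
c <= 0 now holds, so the loop exits after 3 iterations.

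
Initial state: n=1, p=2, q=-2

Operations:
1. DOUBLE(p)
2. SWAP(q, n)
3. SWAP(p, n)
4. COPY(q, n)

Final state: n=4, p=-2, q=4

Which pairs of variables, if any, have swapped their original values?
None

Comparing initial and final values:
p: 2 → -2
q: -2 → 4
n: 1 → 4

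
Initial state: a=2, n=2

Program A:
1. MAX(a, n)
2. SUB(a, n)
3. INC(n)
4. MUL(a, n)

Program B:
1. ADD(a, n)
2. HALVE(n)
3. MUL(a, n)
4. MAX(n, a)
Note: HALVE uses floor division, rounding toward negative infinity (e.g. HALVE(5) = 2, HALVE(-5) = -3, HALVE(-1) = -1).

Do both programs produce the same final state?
No

Program A final state: a=0, n=3
Program B final state: a=4, n=4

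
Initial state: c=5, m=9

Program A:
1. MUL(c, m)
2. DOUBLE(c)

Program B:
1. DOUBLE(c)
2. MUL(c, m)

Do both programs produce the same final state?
Yes

Program A final state: c=90, m=9
Program B final state: c=90, m=9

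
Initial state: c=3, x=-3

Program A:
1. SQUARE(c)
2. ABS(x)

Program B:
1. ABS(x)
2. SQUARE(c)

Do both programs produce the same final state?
Yes

Program A final state: c=9, x=3
Program B final state: c=9, x=3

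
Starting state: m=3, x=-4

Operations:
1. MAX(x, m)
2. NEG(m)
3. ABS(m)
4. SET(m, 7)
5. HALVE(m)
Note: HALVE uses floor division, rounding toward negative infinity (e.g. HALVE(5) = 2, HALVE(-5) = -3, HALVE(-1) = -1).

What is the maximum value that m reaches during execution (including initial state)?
7

Values of m at each step:
Initial: m = 3
After step 1: m = 3
After step 2: m = -3
After step 3: m = 3
After step 4: m = 7 ← maximum
After step 5: m = 3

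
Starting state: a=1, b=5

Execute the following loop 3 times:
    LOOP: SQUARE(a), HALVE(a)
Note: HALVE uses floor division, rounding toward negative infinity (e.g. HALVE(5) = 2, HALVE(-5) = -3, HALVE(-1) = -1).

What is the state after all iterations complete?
a=0, b=5

Iteration trace:
Start: a=1, b=5
After iteration 1: a=0, b=5
After iteration 2: a=0, b=5
After iteration 3: a=0, b=5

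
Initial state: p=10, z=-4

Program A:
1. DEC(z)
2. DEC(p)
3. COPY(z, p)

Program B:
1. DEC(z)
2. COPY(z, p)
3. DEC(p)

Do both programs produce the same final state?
No

Program A final state: p=9, z=9
Program B final state: p=9, z=10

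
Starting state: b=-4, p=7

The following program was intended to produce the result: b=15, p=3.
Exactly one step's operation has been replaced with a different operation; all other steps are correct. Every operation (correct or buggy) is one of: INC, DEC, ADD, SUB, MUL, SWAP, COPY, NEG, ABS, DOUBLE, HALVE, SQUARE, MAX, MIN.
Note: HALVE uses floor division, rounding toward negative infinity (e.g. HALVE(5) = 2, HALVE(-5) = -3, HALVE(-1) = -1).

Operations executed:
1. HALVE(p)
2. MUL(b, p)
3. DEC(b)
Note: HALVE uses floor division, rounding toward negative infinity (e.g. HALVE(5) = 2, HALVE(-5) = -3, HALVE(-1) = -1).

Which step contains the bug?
Step 2

Trace with buggy code:
Initial: b=-4, p=7
After step 1: b=-4, p=3
After step 2: b=-12, p=3
After step 3: b=-13, p=3
Actual final b=-13, p=3 ≠ expected b=15, p=3.
Step 2 is the only position where a single-operation replacement can produce the expected result.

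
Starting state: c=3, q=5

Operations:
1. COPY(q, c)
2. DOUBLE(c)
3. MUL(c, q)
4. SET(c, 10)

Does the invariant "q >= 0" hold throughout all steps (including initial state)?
Yes

The invariant holds at every step.

State at each step:
Initial: c=3, q=5
After step 1: c=3, q=3
After step 2: c=6, q=3
After step 3: c=18, q=3
After step 4: c=10, q=3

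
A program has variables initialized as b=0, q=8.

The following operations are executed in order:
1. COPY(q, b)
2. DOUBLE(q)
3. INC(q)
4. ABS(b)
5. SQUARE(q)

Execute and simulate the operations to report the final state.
{b: 0, q: 1}

Step-by-step execution:
Initial: b=0, q=8
After step 1 (COPY(q, b)): b=0, q=0
After step 2 (DOUBLE(q)): b=0, q=0
After step 3 (INC(q)): b=0, q=1
After step 4 (ABS(b)): b=0, q=1
After step 5 (SQUARE(q)): b=0, q=1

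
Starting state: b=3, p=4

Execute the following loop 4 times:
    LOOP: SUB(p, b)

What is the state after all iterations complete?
b=3, p=-8

Iteration trace:
Start: b=3, p=4
After iteration 1: b=3, p=1
After iteration 2: b=3, p=-2
After iteration 3: b=3, p=-5
After iteration 4: b=3, p=-8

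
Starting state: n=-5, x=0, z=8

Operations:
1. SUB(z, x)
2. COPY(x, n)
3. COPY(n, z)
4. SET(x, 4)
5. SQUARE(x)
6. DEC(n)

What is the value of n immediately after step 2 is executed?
n = -5

Tracing n through execution:
Initial: n = -5
After step 1 (SUB(z, x)): n = -5
After step 2 (COPY(x, n)): n = -5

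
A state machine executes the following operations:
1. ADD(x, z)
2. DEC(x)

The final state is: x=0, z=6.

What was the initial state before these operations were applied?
x=-5, z=6

Working backwards:
Final state: x=0, z=6
Before step 2 (DEC(x)): x=1, z=6
Before step 1 (ADD(x, z)): x=-5, z=6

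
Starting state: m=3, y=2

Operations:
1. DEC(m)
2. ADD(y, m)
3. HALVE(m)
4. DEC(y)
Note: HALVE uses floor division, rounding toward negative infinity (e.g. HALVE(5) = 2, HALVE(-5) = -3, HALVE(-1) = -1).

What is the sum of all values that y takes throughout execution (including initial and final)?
15

Values of y at each step:
Initial: y = 2
After step 1: y = 2
After step 2: y = 4
After step 3: y = 4
After step 4: y = 3
Sum = 2 + 2 + 4 + 4 + 3 = 15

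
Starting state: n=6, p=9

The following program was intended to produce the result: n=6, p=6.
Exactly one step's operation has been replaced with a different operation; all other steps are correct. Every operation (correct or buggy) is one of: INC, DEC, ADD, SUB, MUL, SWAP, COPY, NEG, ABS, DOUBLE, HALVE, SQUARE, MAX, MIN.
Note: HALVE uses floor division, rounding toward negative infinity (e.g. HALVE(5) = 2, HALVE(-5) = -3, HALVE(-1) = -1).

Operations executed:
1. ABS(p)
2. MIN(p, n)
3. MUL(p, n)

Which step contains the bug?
Step 3

Trace with buggy code:
Initial: n=6, p=9
After step 1: n=6, p=9
After step 2: n=6, p=6
After step 3: n=6, p=36
Actual final n=6, p=36 ≠ expected n=6, p=6.
Step 3 is the only position where a single-operation replacement can produce the expected result.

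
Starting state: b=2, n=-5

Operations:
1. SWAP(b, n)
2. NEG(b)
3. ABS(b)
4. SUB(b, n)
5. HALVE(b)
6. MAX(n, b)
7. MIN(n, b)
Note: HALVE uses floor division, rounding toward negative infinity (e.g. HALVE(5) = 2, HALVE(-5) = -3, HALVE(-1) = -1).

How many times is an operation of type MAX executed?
1

Counting MAX operations:
Step 6: MAX(n, b) ← MAX
Total: 1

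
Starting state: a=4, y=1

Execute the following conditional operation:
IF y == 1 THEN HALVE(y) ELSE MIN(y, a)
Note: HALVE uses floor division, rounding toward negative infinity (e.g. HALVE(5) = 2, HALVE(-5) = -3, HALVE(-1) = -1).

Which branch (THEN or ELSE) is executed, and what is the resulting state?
Branch: THEN, Final state: a=4, y=0

Evaluating condition: y == 1
y = 1
Condition is True, so THEN branch executes
After HALVE(y): a=4, y=0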